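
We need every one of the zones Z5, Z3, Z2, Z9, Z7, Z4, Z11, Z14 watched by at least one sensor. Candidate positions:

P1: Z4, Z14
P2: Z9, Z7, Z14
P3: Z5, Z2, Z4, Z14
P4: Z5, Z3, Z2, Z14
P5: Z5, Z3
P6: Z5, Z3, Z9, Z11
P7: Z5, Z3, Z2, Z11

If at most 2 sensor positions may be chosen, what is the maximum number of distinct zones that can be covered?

Choosing P2, P7 covers {Z5, Z3, Z2, Z9, Z7, Z11, Z14} — 7 zones.
No choice of 2 sensor positions does better; here Z4 is left uncovered.

7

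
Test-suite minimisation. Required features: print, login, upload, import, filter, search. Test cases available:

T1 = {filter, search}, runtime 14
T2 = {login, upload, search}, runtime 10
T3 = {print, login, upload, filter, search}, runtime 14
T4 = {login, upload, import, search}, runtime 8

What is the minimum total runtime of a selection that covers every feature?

T3, T4 cover every feature at runtime 14 + 8 = 22.
Any cover uses at least 2 test cases; among all covering selections none totals below 22.

22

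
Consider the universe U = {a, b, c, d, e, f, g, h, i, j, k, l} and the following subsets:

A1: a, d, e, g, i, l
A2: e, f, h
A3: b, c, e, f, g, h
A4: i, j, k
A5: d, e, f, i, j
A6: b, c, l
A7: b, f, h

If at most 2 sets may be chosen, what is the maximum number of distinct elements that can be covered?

Choosing A1, A3 covers {a, b, c, d, e, f, g, h, i, l} — 10 elements.
No choice of 2 sets does better; here j, k are left uncovered.

10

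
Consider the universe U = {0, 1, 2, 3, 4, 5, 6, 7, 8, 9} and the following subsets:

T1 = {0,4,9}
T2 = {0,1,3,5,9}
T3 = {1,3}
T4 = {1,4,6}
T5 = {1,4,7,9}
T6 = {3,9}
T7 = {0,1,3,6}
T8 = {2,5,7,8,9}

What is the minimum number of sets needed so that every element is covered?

T1, T7, T8 together cover {0, 1, 2, 3, 4, 5, 6, 7, 8, 9} — every element.
No 2 of the 8 sets cover everything (all 28 pairs fall short), so 3 is minimum.

3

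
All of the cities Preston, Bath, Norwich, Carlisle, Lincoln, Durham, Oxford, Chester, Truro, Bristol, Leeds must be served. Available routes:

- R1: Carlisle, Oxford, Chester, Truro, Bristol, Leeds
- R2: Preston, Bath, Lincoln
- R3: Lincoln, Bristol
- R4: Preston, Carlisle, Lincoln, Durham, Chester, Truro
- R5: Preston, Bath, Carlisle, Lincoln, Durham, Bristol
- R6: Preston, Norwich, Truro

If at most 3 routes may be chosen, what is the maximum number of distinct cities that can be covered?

Choosing R1, R5, R6 covers {Preston, Bath, Norwich, Carlisle, Lincoln, Durham, Oxford, Chester, Truro, Bristol, Leeds} — 11 cities.
That is all 11 cities.

11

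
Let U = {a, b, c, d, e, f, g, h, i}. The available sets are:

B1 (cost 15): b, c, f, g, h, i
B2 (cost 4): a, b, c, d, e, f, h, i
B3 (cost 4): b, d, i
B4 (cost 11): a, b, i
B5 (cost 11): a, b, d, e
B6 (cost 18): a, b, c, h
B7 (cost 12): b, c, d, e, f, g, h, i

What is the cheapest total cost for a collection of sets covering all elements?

B2, B7 cover every element at cost 4 + 12 = 16.
Any cover uses at least 2 sets; among all covering selections none totals below 16.

16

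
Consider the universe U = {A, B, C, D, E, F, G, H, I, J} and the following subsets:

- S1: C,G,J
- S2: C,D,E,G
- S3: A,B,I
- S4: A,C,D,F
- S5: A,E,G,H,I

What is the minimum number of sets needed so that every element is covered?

S1, S3, S4, S5 together cover {A, B, C, D, E, F, G, H, I, J} — every element.
No 3 of the 5 sets cover everything (all 10 triples fall short), so 4 is minimum.

4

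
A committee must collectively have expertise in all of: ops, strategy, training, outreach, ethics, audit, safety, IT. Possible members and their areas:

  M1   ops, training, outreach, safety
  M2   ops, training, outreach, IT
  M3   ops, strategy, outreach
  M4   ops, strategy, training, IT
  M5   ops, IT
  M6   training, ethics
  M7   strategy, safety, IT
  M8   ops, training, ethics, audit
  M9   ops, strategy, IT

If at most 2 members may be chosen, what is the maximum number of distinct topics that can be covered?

7

Choosing M7, M8 covers {ops, strategy, training, ethics, audit, safety, IT} — 7 topics.
No choice of 2 members does better; here outreach is left uncovered.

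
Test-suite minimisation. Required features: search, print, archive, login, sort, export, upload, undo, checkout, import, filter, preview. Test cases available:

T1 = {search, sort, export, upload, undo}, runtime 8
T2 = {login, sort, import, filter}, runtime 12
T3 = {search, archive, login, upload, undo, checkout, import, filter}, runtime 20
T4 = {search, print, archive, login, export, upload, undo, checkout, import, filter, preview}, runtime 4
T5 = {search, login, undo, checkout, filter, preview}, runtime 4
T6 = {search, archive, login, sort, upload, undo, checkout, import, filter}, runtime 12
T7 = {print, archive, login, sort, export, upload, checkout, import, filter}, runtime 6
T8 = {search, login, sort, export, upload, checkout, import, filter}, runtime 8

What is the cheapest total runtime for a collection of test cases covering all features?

T4, T7 cover every feature at runtime 4 + 6 = 10.
Any cover uses at least 2 test cases; among all covering selections none totals below 10.

10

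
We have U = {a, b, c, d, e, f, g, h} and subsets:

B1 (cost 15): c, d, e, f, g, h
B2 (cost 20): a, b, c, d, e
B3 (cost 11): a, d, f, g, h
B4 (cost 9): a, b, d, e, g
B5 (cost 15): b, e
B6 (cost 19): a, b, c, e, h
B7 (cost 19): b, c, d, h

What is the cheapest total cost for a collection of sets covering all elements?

B1, B4 cover every element at cost 15 + 9 = 24.
Any cover uses at least 2 sets; among all covering selections none totals below 24.

24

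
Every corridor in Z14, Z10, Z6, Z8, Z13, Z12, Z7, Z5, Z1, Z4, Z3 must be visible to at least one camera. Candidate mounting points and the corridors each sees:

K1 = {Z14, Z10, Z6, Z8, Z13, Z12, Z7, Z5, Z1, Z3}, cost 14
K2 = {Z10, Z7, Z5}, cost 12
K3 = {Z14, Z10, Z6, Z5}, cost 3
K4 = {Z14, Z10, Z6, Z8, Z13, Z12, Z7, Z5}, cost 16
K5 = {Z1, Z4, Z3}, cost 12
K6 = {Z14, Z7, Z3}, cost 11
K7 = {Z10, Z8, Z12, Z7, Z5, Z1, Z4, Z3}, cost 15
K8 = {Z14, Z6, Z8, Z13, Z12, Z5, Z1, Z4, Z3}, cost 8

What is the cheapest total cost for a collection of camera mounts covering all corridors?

K2, K8 cover every corridor at cost 12 + 8 = 20.
Any cover uses at least 2 camera mounts; among all covering selections none totals below 20.

20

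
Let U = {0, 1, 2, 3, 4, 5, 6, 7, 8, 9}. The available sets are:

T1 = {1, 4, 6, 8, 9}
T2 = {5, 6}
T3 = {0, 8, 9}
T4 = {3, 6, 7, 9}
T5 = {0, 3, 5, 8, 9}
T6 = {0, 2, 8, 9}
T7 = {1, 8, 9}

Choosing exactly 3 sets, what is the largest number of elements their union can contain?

9

Choosing T1, T4, T5 covers {0, 1, 3, 4, 5, 6, 7, 8, 9} — 9 elements.
No choice of 3 sets does better; here 2 is left uncovered.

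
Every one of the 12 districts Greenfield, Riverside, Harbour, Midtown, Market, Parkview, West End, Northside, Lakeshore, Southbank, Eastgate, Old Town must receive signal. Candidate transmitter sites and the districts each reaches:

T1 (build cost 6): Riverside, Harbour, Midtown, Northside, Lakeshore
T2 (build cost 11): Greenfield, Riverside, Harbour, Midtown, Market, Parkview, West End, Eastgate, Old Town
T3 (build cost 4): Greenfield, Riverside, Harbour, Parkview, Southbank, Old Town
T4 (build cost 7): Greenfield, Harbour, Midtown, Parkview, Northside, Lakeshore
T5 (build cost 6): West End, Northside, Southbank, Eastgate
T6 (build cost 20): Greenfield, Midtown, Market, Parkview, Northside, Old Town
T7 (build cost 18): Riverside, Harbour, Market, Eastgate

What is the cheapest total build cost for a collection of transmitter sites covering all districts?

21

T1, T2, T3 cover every district at build cost 6 + 11 + 4 = 21.
Any cover uses at least 3 transmitter sites; among all covering selections none totals below 21.
Greedy by coverage-per-build cost would pick T3, T1, T5, T2 for 27 — worse than the optimum 21.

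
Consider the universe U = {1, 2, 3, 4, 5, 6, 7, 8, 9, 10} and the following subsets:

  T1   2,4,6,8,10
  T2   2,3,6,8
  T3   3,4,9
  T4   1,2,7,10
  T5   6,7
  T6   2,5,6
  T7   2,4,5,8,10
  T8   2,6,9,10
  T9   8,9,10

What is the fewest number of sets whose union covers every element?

4

T1, T3, T4, T6 together cover {1, 2, 3, 4, 5, 6, 7, 8, 9, 10} — every element.
No 3 of the 9 sets cover everything (all 84 triples fall short), so 4 is minimum.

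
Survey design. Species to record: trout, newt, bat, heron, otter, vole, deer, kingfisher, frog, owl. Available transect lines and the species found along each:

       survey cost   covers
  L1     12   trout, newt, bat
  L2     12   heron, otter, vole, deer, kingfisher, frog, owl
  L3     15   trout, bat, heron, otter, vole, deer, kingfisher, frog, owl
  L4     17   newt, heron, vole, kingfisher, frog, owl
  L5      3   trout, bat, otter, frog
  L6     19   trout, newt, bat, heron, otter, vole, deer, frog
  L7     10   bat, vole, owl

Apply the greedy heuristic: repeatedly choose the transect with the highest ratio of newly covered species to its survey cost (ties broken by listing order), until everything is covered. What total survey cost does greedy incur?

27

Pick 1: L5 adds 4 new (trout, bat, otter, frog) at survey cost 3 (ratio 4/3).
Pick 2: L2 adds 5 new (heron, vole, deer, kingfisher, owl) at survey cost 12 (ratio 5/12).
Pick 3: L1 adds 1 new (newt) at survey cost 12 (ratio 1/12).
Greedy total survey cost: 3 + 12 + 12 = 27. (The true optimum is 24, so greedy overshoots here.)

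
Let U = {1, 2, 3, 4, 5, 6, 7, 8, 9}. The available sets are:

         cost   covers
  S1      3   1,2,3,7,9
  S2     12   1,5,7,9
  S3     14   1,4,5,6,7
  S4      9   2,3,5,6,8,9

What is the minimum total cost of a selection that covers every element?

S3, S4 cover every element at cost 14 + 9 = 23.
Any cover uses at least 2 sets; among all covering selections none totals below 23.

23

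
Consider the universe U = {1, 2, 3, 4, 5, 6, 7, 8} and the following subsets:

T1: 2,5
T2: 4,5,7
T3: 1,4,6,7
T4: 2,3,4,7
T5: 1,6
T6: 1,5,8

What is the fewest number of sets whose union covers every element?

T3, T4, T6 together cover {1, 2, 3, 4, 5, 6, 7, 8} — every element.
No 2 of the 6 sets cover everything (all 15 pairs fall short), so 3 is minimum.

3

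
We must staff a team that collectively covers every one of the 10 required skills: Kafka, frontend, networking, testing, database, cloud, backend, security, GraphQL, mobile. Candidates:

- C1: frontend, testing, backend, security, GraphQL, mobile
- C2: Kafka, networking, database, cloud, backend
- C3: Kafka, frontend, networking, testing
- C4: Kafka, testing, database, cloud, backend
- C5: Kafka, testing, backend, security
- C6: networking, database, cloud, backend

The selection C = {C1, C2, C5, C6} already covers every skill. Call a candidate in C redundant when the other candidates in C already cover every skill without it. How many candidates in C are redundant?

Drop C1: frontend, GraphQL, mobile uncovered — not redundant.
Drop C2: the rest still cover every skill — redundant.
Drop C5: the rest still cover every skill — redundant.
Drop C6: the rest still cover every skill — redundant.
3 redundant: C2, C5, C6.

3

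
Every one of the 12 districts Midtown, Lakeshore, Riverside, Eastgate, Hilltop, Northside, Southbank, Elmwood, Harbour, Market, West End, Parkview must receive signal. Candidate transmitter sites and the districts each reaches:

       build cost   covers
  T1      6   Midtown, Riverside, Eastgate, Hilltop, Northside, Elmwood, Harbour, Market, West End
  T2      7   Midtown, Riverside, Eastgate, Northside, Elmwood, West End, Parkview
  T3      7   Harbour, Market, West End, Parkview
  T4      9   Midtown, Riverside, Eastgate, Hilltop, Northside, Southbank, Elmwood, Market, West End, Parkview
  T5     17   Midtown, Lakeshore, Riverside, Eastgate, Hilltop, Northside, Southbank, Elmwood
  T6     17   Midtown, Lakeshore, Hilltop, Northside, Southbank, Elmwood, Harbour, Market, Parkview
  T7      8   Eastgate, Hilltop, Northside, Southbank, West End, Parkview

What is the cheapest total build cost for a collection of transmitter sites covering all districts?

23

T1, T6 cover every district at build cost 6 + 17 = 23.
Any cover uses at least 2 transmitter sites; among all covering selections none totals below 23.
Greedy by coverage-per-build cost would pick T1, T7, T5 for 31 — worse than the optimum 23.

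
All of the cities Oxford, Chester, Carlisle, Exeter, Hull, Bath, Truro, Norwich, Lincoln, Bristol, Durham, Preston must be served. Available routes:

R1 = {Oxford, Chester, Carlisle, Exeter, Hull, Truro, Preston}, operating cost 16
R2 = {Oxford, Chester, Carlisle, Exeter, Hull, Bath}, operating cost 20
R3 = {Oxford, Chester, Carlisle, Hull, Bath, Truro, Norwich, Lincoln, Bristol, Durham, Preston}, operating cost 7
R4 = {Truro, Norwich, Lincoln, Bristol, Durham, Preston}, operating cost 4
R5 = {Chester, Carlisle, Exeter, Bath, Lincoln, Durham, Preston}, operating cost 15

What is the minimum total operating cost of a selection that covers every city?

R3, R5 cover every city at operating cost 7 + 15 = 22.
Any cover uses at least 2 routes; among all covering selections none totals below 22.

22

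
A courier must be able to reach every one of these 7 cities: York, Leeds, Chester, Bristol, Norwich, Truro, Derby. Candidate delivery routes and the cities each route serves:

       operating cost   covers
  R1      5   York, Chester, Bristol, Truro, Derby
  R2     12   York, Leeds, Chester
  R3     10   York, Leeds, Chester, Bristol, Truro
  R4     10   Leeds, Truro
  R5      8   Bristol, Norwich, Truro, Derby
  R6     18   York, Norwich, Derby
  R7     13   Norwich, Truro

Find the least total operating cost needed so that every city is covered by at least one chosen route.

18

R3, R5 cover every city at operating cost 10 + 8 = 18.
Any cover uses at least 2 routes; among all covering selections none totals below 18.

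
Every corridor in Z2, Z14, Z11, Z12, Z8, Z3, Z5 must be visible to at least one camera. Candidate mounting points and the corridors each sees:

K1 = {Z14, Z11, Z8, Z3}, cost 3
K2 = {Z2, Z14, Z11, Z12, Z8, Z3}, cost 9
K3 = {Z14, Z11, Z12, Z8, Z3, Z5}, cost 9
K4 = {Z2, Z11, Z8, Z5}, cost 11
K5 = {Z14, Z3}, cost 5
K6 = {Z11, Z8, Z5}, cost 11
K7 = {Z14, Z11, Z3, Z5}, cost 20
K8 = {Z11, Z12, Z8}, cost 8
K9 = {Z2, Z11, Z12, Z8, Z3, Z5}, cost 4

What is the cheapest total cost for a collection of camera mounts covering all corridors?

K1, K9 cover every corridor at cost 3 + 4 = 7.
Any cover uses at least 2 camera mounts; among all covering selections none totals below 7.

7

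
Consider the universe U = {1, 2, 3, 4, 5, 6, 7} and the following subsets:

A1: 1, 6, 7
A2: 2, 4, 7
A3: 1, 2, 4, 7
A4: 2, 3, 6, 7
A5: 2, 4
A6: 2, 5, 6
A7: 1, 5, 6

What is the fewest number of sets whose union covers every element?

3

A2, A4, A7 together cover {1, 2, 3, 4, 5, 6, 7} — every element.
No 2 of the 7 sets cover everything (all 21 pairs fall short), so 3 is minimum.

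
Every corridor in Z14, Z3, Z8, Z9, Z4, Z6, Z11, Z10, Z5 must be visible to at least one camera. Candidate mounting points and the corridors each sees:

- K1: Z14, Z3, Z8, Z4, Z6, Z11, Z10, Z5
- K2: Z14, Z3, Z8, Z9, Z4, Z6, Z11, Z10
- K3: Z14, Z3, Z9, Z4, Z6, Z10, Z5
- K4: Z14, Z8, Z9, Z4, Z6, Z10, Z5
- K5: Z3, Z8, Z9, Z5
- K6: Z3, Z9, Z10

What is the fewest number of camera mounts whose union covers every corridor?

2

K1, K2 together cover {Z14, Z3, Z8, Z9, Z4, Z6, Z11, Z10, Z5} — every corridor.
No single camera mount contains all 9 corridors, so 2 is optimal.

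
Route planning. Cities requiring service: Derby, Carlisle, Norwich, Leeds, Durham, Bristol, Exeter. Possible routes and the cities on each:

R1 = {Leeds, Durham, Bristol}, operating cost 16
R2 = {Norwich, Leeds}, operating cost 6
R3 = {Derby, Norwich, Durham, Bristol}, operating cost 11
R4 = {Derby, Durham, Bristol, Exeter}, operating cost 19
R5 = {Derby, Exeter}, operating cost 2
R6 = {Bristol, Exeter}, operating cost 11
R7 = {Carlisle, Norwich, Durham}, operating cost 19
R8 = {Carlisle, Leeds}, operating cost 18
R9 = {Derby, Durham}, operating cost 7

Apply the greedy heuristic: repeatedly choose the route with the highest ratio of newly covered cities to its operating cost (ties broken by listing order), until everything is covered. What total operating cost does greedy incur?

Pick 1: R5 adds 2 new (Derby, Exeter) at operating cost 2 (ratio 2/2).
Pick 2: R2 adds 2 new (Norwich, Leeds) at operating cost 6 (ratio 2/6).
Pick 3: R3 adds 2 new (Durham, Bristol) at operating cost 11 (ratio 2/11).
Pick 4: R8 adds 1 new (Carlisle) at operating cost 18 (ratio 1/18).
Greedy total operating cost: 2 + 6 + 11 + 18 = 37. (The true optimum is 31, so greedy overshoots here.)

37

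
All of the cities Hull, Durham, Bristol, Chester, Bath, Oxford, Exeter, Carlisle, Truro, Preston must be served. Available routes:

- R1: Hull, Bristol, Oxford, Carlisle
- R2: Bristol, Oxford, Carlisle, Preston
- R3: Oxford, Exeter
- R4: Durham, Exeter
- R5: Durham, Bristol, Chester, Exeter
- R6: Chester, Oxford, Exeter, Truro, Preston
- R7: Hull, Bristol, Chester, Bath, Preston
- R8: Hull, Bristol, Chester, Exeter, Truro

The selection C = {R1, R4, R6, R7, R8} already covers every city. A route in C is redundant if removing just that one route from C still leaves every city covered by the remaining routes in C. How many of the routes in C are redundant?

Drop R1: Carlisle uncovered — not redundant.
Drop R4: Durham uncovered — not redundant.
Drop R6: the rest still cover every city — redundant.
Drop R7: Bath uncovered — not redundant.
Drop R8: the rest still cover every city — redundant.
2 redundant: R6, R8.

2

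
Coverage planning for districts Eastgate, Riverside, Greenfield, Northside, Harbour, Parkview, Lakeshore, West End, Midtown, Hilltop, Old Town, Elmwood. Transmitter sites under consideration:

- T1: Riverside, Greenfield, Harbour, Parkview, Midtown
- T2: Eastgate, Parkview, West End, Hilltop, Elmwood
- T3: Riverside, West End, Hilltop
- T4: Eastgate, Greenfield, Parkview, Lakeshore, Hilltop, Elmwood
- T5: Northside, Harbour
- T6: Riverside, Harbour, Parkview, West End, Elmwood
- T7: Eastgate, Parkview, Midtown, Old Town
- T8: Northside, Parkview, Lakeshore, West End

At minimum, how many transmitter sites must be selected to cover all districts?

4

T1, T2, T7, T8 together cover {Eastgate, Riverside, Greenfield, Northside, Harbour, Parkview, Lakeshore, West End, Midtown, Hilltop, Old Town, Elmwood} — every district.
No 3 of the 8 transmitter sites cover everything (all 56 triples fall short), so 4 is minimum.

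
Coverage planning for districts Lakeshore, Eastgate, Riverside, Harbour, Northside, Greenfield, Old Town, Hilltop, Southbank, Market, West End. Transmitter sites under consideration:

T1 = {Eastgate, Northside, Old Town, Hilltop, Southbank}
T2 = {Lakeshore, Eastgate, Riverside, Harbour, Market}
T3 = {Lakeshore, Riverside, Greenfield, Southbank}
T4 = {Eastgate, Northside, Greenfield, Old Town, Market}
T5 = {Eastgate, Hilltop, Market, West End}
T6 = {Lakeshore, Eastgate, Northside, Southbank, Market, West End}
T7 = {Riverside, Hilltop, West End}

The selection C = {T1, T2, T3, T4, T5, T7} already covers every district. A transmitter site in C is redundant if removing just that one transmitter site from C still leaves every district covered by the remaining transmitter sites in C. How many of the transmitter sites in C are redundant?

5

Drop T1: the rest still cover every district — redundant.
Drop T2: Harbour uncovered — not redundant.
Drop T3: the rest still cover every district — redundant.
Drop T4: the rest still cover every district — redundant.
Drop T5: the rest still cover every district — redundant.
Drop T7: the rest still cover every district — redundant.
5 redundant: T1, T3, T4, T5, T7.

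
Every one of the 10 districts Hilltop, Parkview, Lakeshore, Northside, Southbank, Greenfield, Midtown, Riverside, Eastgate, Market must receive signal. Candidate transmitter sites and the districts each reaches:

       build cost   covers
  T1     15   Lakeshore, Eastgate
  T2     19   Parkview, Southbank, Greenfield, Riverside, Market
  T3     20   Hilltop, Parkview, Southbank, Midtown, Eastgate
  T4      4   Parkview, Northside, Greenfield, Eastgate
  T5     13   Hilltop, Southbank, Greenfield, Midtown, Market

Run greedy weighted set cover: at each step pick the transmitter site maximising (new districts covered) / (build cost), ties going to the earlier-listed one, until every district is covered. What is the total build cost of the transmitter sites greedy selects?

51

Pick 1: T4 adds 4 new (Parkview, Northside, Greenfield, Eastgate) at build cost 4 (ratio 4/4).
Pick 2: T5 adds 4 new (Hilltop, Southbank, Midtown, Market) at build cost 13 (ratio 4/13).
Pick 3: T1 adds 1 new (Lakeshore) at build cost 15 (ratio 1/15).
Pick 4: T2 adds 1 new (Riverside) at build cost 19 (ratio 1/19).
Greedy total build cost: 4 + 13 + 15 + 19 = 51.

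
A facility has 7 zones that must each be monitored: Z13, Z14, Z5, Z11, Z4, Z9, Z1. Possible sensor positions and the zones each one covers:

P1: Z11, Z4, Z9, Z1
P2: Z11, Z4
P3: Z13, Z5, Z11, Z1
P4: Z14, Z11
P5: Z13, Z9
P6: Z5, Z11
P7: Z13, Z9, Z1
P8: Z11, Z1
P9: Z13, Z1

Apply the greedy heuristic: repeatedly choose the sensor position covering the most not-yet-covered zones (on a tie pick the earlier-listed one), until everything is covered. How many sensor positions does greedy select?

3

Pick 1: P1 covers 4 new zones (Z11, Z4, Z9, Z1).
Pick 2: P3 covers 2 new zones (Z13, Z5).
Pick 3: P4 covers 1 new zones (Z14).
Greedy uses 3 sensor positions.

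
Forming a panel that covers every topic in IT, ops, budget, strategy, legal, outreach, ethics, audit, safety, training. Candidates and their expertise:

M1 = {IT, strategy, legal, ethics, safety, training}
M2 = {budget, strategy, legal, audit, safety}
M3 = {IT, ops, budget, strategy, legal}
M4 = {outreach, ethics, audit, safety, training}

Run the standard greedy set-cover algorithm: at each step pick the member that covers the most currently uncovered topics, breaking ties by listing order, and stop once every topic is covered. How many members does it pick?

Pick 1: M1 covers 6 new topics (IT, strategy, legal, ethics, safety, training).
Pick 2: M2 covers 2 new topics (budget, audit).
Pick 3: M3 covers 1 new topics (ops).
Pick 4: M4 covers 1 new topics (outreach).
Greedy uses 4 members. (The true minimum is 2.)

4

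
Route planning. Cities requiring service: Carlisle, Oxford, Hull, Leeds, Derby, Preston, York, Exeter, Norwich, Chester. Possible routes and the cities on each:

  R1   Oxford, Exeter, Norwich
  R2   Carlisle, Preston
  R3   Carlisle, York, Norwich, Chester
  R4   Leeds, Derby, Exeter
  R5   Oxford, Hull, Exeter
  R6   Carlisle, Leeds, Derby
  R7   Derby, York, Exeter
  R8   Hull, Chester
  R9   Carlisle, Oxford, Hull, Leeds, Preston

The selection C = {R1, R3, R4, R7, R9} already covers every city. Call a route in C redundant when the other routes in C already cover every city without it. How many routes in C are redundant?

Drop R1: the rest still cover every city — redundant.
Drop R3: Chester uncovered — not redundant.
Drop R4: the rest still cover every city — redundant.
Drop R7: the rest still cover every city — redundant.
Drop R9: Hull, Preston uncovered — not redundant.
3 redundant: R1, R4, R7.

3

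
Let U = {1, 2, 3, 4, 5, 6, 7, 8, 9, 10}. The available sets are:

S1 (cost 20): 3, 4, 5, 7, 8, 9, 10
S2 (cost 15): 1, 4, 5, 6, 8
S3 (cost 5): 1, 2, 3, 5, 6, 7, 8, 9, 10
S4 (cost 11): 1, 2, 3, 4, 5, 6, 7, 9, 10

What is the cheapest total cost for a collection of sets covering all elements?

S3, S4 cover every element at cost 5 + 11 = 16.
Any cover uses at least 2 sets; among all covering selections none totals below 16.

16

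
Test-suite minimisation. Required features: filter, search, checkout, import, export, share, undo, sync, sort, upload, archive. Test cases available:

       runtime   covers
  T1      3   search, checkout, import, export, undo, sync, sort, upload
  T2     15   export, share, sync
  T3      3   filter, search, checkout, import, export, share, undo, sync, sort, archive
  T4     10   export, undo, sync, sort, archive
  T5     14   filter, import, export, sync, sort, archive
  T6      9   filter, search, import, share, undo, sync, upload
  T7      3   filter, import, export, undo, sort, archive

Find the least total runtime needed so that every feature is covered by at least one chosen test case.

6

T1, T3 cover every feature at runtime 3 + 3 = 6.
Any cover uses at least 2 test cases; among all covering selections none totals below 6.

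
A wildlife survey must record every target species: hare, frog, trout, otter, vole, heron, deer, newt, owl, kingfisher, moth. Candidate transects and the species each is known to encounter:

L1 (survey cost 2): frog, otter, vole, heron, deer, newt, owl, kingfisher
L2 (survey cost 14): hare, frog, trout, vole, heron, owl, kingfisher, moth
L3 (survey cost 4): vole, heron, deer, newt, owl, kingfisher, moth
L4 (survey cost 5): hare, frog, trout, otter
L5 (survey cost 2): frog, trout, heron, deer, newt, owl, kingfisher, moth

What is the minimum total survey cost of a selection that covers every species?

L3, L4 cover every species at survey cost 4 + 5 = 9.
Any cover uses at least 2 transects; among all covering selections none totals below 9.

9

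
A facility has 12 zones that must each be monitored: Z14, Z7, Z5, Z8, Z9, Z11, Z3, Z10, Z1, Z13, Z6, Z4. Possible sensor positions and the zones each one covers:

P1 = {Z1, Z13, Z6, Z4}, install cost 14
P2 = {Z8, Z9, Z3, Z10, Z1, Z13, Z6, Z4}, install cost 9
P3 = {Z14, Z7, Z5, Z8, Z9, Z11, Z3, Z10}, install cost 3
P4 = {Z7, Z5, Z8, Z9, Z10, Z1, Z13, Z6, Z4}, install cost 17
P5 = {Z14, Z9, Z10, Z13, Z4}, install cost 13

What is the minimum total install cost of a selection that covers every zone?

P2, P3 cover every zone at install cost 9 + 3 = 12.
Any cover uses at least 2 sensor positions; among all covering selections none totals below 12.

12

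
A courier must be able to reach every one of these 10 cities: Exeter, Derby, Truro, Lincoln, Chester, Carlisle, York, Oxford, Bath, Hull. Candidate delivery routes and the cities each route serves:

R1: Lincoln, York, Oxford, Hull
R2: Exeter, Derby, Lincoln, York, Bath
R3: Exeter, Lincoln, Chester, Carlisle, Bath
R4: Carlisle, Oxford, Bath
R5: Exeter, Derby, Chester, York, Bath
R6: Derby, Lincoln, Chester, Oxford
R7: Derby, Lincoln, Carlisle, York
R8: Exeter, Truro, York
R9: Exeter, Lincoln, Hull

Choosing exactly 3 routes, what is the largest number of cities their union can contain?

Choosing R1, R2, R3 covers {Exeter, Derby, Lincoln, Chester, Carlisle, York, Oxford, Bath, Hull} — 9 cities.
No choice of 3 routes does better; here Truro is left uncovered.

9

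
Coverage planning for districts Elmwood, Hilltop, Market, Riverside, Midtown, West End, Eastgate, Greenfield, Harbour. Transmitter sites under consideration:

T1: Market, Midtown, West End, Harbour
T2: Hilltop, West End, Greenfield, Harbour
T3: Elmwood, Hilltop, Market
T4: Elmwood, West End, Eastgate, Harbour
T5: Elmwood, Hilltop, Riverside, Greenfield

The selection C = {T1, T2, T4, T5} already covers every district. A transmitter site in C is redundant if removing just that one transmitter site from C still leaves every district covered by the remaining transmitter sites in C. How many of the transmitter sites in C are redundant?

1

Drop T1: Market, Midtown uncovered — not redundant.
Drop T2: the rest still cover every district — redundant.
Drop T4: Eastgate uncovered — not redundant.
Drop T5: Riverside uncovered — not redundant.
1 redundant: T2.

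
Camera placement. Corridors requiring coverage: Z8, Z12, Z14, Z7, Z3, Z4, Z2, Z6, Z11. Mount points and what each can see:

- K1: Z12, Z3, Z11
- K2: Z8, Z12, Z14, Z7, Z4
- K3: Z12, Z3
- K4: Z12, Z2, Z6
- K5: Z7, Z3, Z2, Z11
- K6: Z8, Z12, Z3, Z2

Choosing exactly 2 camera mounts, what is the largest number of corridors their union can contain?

8

Choosing K2, K5 covers {Z8, Z12, Z14, Z7, Z3, Z4, Z2, Z11} — 8 corridors.
No choice of 2 camera mounts does better; here Z6 is left uncovered.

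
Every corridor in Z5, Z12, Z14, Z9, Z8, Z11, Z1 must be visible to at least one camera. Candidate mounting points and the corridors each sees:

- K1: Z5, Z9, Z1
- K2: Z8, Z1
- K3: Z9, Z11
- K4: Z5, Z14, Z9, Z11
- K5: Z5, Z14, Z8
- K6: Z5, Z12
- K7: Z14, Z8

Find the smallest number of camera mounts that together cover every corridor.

K2, K4, K6 together cover {Z5, Z12, Z14, Z9, Z8, Z11, Z1} — every corridor.
No 2 of the 7 camera mounts cover everything (all 21 pairs fall short), so 3 is minimum.

3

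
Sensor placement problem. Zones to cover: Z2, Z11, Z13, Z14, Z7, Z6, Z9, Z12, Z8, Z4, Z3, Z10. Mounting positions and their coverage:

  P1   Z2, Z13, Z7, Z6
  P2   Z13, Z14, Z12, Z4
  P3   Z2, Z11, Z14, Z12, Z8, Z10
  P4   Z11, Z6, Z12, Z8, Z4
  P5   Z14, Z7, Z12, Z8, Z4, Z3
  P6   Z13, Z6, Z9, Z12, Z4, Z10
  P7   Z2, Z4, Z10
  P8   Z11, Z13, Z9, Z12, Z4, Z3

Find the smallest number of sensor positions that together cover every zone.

3

P1, P3, P8 together cover {Z2, Z11, Z13, Z14, Z7, Z6, Z9, Z12, Z8, Z4, Z3, Z10} — every zone.
No 2 of the 8 sensor positions cover everything (all 28 pairs fall short), so 3 is minimum.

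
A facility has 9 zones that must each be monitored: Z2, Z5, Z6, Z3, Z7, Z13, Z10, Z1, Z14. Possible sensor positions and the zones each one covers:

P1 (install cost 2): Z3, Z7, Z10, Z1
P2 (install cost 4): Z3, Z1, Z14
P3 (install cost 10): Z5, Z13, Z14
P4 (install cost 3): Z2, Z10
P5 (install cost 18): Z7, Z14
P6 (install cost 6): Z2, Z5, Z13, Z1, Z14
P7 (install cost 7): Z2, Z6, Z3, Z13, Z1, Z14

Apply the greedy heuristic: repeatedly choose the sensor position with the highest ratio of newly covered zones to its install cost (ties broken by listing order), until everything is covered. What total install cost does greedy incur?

Pick 1: P1 adds 4 new (Z3, Z7, Z10, Z1) at install cost 2 (ratio 4/2).
Pick 2: P6 adds 4 new (Z2, Z5, Z13, Z14) at install cost 6 (ratio 4/6).
Pick 3: P7 adds 1 new (Z6) at install cost 7 (ratio 1/7).
Greedy total install cost: 2 + 6 + 7 = 15.

15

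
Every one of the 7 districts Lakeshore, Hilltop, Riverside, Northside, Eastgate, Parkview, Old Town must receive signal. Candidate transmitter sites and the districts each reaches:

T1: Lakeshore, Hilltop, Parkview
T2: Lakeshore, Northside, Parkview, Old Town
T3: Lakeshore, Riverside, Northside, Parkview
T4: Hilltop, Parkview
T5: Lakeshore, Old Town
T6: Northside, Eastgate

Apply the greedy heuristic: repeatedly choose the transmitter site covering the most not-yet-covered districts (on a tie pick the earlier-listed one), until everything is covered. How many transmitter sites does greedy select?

4

Pick 1: T2 covers 4 new districts (Lakeshore, Northside, Parkview, Old Town).
Pick 2: T1 covers 1 new districts (Hilltop).
Pick 3: T3 covers 1 new districts (Riverside).
Pick 4: T6 covers 1 new districts (Eastgate).
Greedy uses 4 transmitter sites.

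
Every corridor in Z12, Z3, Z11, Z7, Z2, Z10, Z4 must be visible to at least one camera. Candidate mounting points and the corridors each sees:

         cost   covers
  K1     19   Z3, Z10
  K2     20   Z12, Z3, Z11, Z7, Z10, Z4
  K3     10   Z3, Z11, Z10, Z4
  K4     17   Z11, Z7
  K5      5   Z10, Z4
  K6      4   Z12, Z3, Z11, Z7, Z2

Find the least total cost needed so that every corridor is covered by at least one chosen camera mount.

9

K5, K6 cover every corridor at cost 5 + 4 = 9.
Any cover uses at least 2 camera mounts; among all covering selections none totals below 9.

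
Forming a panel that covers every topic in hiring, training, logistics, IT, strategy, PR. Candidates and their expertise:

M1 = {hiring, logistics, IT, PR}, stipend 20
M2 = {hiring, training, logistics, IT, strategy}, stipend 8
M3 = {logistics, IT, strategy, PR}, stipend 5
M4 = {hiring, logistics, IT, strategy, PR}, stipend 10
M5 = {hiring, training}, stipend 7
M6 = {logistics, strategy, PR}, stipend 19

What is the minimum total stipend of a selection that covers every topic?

M3, M5 cover every topic at stipend 5 + 7 = 12.
Any cover uses at least 2 members; among all covering selections none totals below 12.

12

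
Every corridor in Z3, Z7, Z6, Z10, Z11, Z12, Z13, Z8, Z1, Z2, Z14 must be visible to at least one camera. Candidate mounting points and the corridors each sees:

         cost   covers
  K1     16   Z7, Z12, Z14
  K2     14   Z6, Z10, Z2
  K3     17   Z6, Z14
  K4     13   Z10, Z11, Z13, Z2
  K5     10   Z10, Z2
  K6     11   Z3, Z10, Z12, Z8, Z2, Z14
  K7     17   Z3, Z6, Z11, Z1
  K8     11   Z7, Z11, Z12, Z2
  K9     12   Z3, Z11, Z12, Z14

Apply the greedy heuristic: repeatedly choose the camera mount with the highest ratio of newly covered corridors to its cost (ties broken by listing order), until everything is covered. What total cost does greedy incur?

Pick 1: K6 adds 6 new (Z3, Z10, Z12, Z8, Z2, Z14) at cost 11 (ratio 6/11).
Pick 2: K8 adds 2 new (Z7, Z11) at cost 11 (ratio 2/11).
Pick 3: K7 adds 2 new (Z6, Z1) at cost 17 (ratio 2/17).
Pick 4: K4 adds 1 new (Z13) at cost 13 (ratio 1/13).
Greedy total cost: 11 + 11 + 17 + 13 = 52.

52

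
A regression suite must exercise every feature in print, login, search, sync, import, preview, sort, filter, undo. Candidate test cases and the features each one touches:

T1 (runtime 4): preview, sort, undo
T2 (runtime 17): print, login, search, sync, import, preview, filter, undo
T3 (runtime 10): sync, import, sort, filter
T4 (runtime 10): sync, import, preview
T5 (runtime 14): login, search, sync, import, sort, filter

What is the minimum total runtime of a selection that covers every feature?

T1, T2 cover every feature at runtime 4 + 17 = 21.
Any cover uses at least 2 test cases; among all covering selections none totals below 21.

21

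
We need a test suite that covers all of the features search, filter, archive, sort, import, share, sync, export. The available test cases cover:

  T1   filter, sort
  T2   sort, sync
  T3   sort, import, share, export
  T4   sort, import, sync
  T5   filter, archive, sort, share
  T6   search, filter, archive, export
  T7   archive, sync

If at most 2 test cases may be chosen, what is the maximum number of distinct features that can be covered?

7

Choosing T3, T6 covers {search, filter, archive, sort, import, share, export} — 7 features.
No choice of 2 test cases does better; here sync is left uncovered.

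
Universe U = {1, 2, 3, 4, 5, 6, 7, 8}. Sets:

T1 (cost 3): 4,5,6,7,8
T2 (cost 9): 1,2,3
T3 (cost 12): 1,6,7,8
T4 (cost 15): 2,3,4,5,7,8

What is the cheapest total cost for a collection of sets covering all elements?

12

T1, T2 cover every element at cost 3 + 9 = 12.
Any cover uses at least 2 sets; among all covering selections none totals below 12.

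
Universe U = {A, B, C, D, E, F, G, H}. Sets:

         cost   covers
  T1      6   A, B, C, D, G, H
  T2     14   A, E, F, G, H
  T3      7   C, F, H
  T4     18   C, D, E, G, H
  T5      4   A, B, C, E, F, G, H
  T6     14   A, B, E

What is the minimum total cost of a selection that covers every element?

T1, T5 cover every element at cost 6 + 4 = 10.
Any cover uses at least 2 sets; among all covering selections none totals below 10.

10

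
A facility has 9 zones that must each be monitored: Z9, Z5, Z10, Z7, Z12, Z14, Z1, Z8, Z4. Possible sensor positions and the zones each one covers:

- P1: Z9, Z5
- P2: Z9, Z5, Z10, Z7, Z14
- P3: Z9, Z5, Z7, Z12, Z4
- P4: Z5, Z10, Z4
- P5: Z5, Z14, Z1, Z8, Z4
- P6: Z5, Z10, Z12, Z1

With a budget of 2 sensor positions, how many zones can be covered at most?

Choosing P2, P5 covers {Z9, Z5, Z10, Z7, Z14, Z1, Z8, Z4} — 8 zones.
No choice of 2 sensor positions does better; here Z12 is left uncovered.

8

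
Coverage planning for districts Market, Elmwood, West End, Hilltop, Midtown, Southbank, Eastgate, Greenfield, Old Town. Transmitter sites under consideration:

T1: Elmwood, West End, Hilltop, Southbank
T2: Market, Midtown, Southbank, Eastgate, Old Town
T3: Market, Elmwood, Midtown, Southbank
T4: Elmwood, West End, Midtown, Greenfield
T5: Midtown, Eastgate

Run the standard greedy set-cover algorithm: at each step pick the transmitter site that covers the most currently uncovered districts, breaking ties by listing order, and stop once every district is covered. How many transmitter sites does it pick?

Pick 1: T2 covers 5 new districts (Market, Midtown, Southbank, Eastgate, Old Town).
Pick 2: T1 covers 3 new districts (Elmwood, West End, Hilltop).
Pick 3: T4 covers 1 new districts (Greenfield).
Greedy uses 3 transmitter sites.

3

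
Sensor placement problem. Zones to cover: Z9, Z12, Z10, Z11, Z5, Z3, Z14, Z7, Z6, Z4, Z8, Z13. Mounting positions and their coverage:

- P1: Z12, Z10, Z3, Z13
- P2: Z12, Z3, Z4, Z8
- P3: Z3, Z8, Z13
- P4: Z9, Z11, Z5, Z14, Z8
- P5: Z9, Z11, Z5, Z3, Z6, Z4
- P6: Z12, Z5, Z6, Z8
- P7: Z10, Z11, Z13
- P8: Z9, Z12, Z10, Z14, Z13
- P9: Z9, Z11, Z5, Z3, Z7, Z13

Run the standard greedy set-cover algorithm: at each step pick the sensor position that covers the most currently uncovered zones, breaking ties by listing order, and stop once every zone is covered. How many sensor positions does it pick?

Pick 1: P5 covers 6 new zones (Z9, Z11, Z5, Z3, Z6, Z4).
Pick 2: P8 covers 4 new zones (Z12, Z10, Z14, Z13).
Pick 3: P2 covers 1 new zones (Z8).
Pick 4: P9 covers 1 new zones (Z7).
Greedy uses 4 sensor positions.

4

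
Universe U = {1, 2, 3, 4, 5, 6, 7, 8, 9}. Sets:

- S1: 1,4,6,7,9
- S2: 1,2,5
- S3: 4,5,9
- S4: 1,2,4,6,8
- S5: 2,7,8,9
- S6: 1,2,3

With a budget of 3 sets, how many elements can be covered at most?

Choosing S1, S2, S4 covers {1, 2, 4, 5, 6, 7, 8, 9} — 8 elements.
No choice of 3 sets does better; here 3 is left uncovered.

8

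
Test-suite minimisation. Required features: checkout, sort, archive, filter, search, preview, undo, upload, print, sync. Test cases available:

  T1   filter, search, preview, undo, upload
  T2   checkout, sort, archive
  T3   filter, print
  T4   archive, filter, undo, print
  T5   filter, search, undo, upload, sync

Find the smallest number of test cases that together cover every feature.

T1, T2, T3, T5 together cover {checkout, sort, archive, filter, search, preview, undo, upload, print, sync} — every feature.
No 3 of the 5 test cases cover everything (all 10 triples fall short), so 4 is minimum.

4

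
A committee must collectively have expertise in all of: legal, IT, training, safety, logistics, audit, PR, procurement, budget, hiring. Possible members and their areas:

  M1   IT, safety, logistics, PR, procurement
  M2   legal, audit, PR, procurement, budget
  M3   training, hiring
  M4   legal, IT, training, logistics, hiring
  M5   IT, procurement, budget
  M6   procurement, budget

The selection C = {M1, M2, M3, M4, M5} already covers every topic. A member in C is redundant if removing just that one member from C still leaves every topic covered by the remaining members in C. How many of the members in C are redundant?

Drop M1: safety uncovered — not redundant.
Drop M2: audit uncovered — not redundant.
Drop M3: the rest still cover every topic — redundant.
Drop M4: the rest still cover every topic — redundant.
Drop M5: the rest still cover every topic — redundant.
3 redundant: M3, M4, M5.

3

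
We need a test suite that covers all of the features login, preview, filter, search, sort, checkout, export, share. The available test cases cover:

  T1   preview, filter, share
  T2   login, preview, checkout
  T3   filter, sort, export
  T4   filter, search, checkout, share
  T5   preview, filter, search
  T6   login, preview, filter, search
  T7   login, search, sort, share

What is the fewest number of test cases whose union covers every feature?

T2, T3, T4 together cover {login, preview, filter, search, sort, checkout, export, share} — every feature.
No 2 of the 7 test cases cover everything (all 21 pairs fall short), so 3 is minimum.

3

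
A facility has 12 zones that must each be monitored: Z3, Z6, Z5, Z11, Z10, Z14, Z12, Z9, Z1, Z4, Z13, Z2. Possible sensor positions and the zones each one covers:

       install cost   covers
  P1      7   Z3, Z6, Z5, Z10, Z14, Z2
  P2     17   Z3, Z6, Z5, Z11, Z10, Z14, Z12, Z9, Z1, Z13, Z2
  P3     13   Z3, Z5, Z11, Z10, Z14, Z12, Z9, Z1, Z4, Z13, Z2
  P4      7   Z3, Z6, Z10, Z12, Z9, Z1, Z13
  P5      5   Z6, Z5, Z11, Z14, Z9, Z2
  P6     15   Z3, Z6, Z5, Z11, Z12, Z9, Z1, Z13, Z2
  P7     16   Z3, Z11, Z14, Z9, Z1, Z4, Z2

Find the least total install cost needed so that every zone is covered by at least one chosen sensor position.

18

P3, P5 cover every zone at install cost 13 + 5 = 18.
Any cover uses at least 2 sensor positions; among all covering selections none totals below 18.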